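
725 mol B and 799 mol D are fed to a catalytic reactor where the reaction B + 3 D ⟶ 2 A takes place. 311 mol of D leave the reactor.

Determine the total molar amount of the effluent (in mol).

1200 mol

For D: n = n₀ − 3ξ → 311 = 799 − 3ξ, giving ξ = 162.7 mol.
Outlet amounts (n = n₀ + ν ξ):
  B: 725 − 1(162.7) = 562.3
  D: 799 − 3(162.7) = 311
  A: 0 + 2(162.7) = 325.3
Total out = 562.3 + 311 + 325.3 = 1199 mol.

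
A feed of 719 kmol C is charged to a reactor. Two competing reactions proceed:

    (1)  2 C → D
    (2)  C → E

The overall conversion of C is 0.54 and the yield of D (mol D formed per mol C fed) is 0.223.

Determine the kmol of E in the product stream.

67.6 kmol

Yield of D: 1ξ₁ / 719 = 0.223 → ξ₁ = 160.3 kmol.
Conversion of C: 2ξ₁ + 1ξ₂ = 0.54 × 719 = 388.3 → ξ₂ = 67.59 kmol.
Outlet amounts (n = n₀ + Σ ν·ξ):
  C: 719 − 2(160.3) − 1(67.59) = 330.7
  D: 0 + 1(160.3) = 160.3
  E: 0 + 1(67.59) = 67.59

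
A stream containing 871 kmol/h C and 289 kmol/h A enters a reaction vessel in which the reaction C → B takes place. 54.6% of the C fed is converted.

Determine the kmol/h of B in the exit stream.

476 kmol/h

C reacted = 0.546 × 871 = 475.6 kmol/h; ν_C = −1, so ξ = 475.6/1 = 475.6 kmol/h.
Outlet amounts (n = n₀ + ν ξ):
  C: 871 − 1(475.6) = 395.4
  B: 0 + 1(475.6) = 475.6
  A: 289 (inert)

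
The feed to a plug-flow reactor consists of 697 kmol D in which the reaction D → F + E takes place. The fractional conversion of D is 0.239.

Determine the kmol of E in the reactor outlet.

D reacted = 0.239 × 697 = 166.6 kmol; ν_D = −1, so ξ = 166.6/1 = 166.6 kmol.
Outlet amounts (n = n₀ + ν ξ):
  D: 697 − 1(166.6) = 530.4
  F: 0 + 1(166.6) = 166.6
  E: 0 + 1(166.6) = 166.6

167 kmol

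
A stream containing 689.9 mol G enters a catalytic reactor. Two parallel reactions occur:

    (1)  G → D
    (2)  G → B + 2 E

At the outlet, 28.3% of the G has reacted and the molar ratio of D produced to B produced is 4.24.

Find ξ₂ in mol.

ξ₂ = 37.3 mol

Conversion of G: G consumed = 0.283 × 689.9 = 195.2 mol = 1ξ₁ + 1ξ₂.
Selectivity: 1ξ₁ / (1ξ₂) = 4.24 → ξ₁ = 4.24 ξ₂.
Substitute: (1·4.24 + 1) ξ₂ = 195.2 → ξ₂ = 37.26 mol, ξ₁ = 158 mol.
Outlet amounts (n = n₀ + Σ ν·ξ):
  G: 689.9 − 1(158) − 1(37.26) = 494.7
  D: 0 + 1(158) = 158
  B: 0 + 1(37.26) = 37.26
  E: 0 + 2(37.26) = 74.52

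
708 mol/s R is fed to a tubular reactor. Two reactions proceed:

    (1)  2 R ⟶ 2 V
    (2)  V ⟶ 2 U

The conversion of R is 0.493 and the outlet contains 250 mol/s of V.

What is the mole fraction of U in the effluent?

Conversion of R: R consumed = 2ξ₁ = 0.493 × 708 → ξ₁ = 174.5 mol/s.
V balance: n_V = 0 + 2ξ₁ − 1ξ₂ = 250 → ξ₂ = (2·174.5 − 250)/1 = 99.04 mol/s.
Outlet amounts (n = n₀ + Σ ν·ξ):
  R: 708 − 2(174.5) = 359
  V: 0 + 2(174.5) − 1(99.04) = 250
  U: 0 + 2(99.04) = 198.1
Total out = 807 mol/s; y_U = 198.1 / 807 = 0.2454.

0.245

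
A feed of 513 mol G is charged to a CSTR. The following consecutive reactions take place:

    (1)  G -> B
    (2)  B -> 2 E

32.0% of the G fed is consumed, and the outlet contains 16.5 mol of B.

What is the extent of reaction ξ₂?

Conversion of G: G consumed = 1ξ₁ = 0.32 × 513 → ξ₁ = 164.2 mol.
B balance: n_B = 0 + 1ξ₁ − 1ξ₂ = 16.5 → ξ₂ = (1·164.2 − 16.5)/1 = 147.7 mol.
Outlet amounts (n = n₀ + Σ ν·ξ):
  G: 513 − 1(164.2) = 348.8
  B: 0 + 1(164.2) − 1(147.7) = 16.5
  E: 0 + 2(147.7) = 295.3

ξ₂ = 148 mol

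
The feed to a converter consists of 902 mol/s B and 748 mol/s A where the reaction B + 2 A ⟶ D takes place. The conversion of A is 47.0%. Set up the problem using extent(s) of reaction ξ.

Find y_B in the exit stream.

A reacted = 0.47 × 748 = 351.6 mol/s; ν_A = −2, so ξ = 351.6/2 = 175.8 mol/s.
Outlet amounts (n = n₀ + ν ξ):
  B: 902 − 1(175.8) = 726.2
  A: 748 − 2(175.8) = 396.4
  D: 0 + 1(175.8) = 175.8
Total out = 1298 mol/s; y_B = 726.2 / 1298 = 0.5593.

0.559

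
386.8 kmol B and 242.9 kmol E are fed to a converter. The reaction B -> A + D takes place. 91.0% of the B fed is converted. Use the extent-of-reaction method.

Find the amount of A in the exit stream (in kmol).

352 kmol

B reacted = 0.91 × 386.8 = 352 kmol; ν_B = −1, so ξ = 352/1 = 352 kmol.
Outlet amounts (n = n₀ + ν ξ):
  B: 386.8 − 1(352) = 34.81
  A: 0 + 1(352) = 352
  D: 0 + 1(352) = 352
  E: 242.9 (inert)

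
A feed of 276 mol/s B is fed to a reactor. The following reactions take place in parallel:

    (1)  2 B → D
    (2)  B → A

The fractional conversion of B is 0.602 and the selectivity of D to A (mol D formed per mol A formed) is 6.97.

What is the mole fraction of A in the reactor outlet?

0.056

Conversion of B: B consumed = 0.602 × 276 = 166.2 mol/s = 2ξ₁ + 1ξ₂.
Selectivity: 1ξ₁ / (1ξ₂) = 6.97 → ξ₁ = 6.97 ξ₂.
Substitute: (2·6.97 + 1) ξ₂ = 166.2 → ξ₂ = 11.12 mol/s, ξ₁ = 77.52 mol/s.
Outlet amounts (n = n₀ + Σ ν·ξ):
  B: 276 − 2(77.52) − 1(11.12) = 109.8
  D: 0 + 1(77.52) = 77.52
  A: 0 + 1(11.12) = 11.12
Total out = 198.5 mol/s; y_A = 11.12 / 198.5 = 0.05603.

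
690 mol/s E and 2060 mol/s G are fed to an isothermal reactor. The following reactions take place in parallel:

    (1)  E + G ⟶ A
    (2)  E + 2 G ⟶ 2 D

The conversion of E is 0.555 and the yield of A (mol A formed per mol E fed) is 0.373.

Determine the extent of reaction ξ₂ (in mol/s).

ξ₂ = 126 mol/s

Yield of A: 1ξ₁ / 690 = 0.373 → ξ₁ = 257.4 mol/s.
Conversion of E: 1ξ₁ + 1ξ₂ = 0.555 × 690 = 383 → ξ₂ = 125.6 mol/s.
Outlet amounts (n = n₀ + Σ ν·ξ):
  E: 690 − 1(257.4) − 1(125.6) = 307
  G: 2060 − 1(257.4) − 2(125.6) = 1551
  A: 0 + 1(257.4) = 257.4
  D: 0 + 2(125.6) = 251.2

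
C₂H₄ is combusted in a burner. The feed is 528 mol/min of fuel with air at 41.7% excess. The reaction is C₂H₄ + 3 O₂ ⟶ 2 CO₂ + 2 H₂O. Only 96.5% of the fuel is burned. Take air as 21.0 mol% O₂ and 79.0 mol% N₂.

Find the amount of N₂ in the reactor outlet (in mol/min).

Stoichiometric O₂ = 3 × 528 = 1584 mol/min; O₂ fed = 1584 × 1.417 = 2245 mol/min.
N₂ fed = 2245 × 79/21 = 8444 mol/min.
Fuel reacted = 0.965 × 528 → ξ = 509.5 mol/min.
Outlet (n = n₀ + ν ξ):
  C₂H₄: 528 − 1(509.5) = 18.48
  O₂: 2245 − 3(509.5) = 716
  N₂: 8444 (inert)
  CO₂: 0 + 2(509.5) = 1019
  H₂O: 0 + 2(509.5) = 1019

8440 mol/min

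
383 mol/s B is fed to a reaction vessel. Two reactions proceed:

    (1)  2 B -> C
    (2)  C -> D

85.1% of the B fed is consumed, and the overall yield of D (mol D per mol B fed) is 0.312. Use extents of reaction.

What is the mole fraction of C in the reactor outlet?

0.198

Conversion of B: B consumed = 2ξ₁ = 0.851 × 383 → ξ₁ = 163 mol/s.
Yield of D: 1ξ₂ / 383 = 0.312 → ξ₂ = 119.5 mol/s.
Outlet amounts (n = n₀ + Σ ν·ξ):
  B: 383 − 2(163) = 57.07
  C: 0 + 1(163) − 1(119.5) = 43.47
  D: 0 + 1(119.5) = 119.5
Total out = 220 mol/s; y_C = 43.47 / 220 = 0.1976.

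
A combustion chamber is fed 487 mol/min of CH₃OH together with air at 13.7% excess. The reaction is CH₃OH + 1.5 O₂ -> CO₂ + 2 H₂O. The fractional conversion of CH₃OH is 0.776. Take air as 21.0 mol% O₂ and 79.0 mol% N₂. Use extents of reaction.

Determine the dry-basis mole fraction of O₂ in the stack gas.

0.068

Stoichiometric O₂ = 1.5 × 487 = 730.5 mol/min; O₂ fed = 730.5 × 1.137 = 830.6 mol/min.
N₂ fed = 830.6 × 79/21 = 3125 mol/min.
Fuel reacted = 0.776 × 487 → ξ = 377.9 mol/min.
Outlet (n = n₀ + ν ξ):
  CH₃OH: 487 − 1(377.9) = 109.1
  O₂: 830.6 − 1.5(377.9) = 263.7
  N₂: 3125 (inert)
  CO₂: 0 + 1(377.9) = 377.9
  H₂O: 0 + 2(377.9) = 755.8
Dry total = 3875 mol/min; y_O₂ (dry) = 263.7 / 3875 = 0.06805.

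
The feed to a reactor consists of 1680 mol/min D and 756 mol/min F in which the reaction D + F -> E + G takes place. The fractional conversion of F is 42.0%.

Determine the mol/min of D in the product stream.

F reacted = 0.42 × 756 = 317.5 mol/min; ν_F = −1, so ξ = 317.5/1 = 317.5 mol/min.
Outlet amounts (n = n₀ + ν ξ):
  D: 1680 − 1(317.5) = 1362
  F: 756 − 1(317.5) = 438.5
  E: 0 + 1(317.5) = 317.5
  G: 0 + 1(317.5) = 317.5

1360 mol/min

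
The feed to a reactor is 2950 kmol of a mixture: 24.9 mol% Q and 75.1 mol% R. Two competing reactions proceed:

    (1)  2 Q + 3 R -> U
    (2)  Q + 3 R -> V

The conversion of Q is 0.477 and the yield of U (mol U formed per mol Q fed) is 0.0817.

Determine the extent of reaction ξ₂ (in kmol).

Yield of U: 1ξ₁ / 734.5 = 0.0817 → ξ₁ = 60.01 kmol.
Conversion of Q: 2ξ₁ + 1ξ₂ = 0.477 × 734.5 = 350.4 → ξ₂ = 230.4 kmol.
Outlet amounts (n = n₀ + Σ ν·ξ):
  Q: 734.5 − 2(60.01) − 1(230.4) = 384.2
  R: 2215 − 3(60.01) − 3(230.4) = 1344
  U: 0 + 1(60.01) = 60.01
  V: 0 + 1(230.4) = 230.4

ξ₂ = 230 kmol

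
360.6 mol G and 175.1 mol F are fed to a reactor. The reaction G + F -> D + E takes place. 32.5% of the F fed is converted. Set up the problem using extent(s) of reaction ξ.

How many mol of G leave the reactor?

304 mol

F reacted = 0.325 × 175.1 = 56.91 mol; ν_F = −1, so ξ = 56.91/1 = 56.91 mol.
Outlet amounts (n = n₀ + ν ξ):
  G: 360.6 − 1(56.91) = 303.7
  F: 175.1 − 1(56.91) = 118.2
  D: 0 + 1(56.91) = 56.91
  E: 0 + 1(56.91) = 56.91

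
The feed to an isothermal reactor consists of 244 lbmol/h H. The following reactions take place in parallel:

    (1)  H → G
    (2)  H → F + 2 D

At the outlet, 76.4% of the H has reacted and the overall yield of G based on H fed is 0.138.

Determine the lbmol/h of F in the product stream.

153 lbmol/h

Yield of G: 1ξ₁ / 244 = 0.138 → ξ₁ = 33.67 lbmol/h.
Conversion of H: 1ξ₁ + 1ξ₂ = 0.764 × 244 = 186.4 → ξ₂ = 152.7 lbmol/h.
Outlet amounts (n = n₀ + Σ ν·ξ):
  H: 244 − 1(33.67) − 1(152.7) = 57.58
  G: 0 + 1(33.67) = 33.67
  F: 0 + 1(152.7) = 152.7
  D: 0 + 2(152.7) = 305.5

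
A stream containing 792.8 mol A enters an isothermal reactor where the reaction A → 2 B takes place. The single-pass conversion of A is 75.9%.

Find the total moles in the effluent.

1390 mol

A reacted = 0.759 × 792.8 = 601.7 mol; ν_A = −1, so ξ = 601.7/1 = 601.7 mol.
Outlet amounts (n = n₀ + ν ξ):
  A: 792.8 − 1(601.7) = 191.1
  B: 0 + 2(601.7) = 1203
Total out = 191.1 + 1203 = 1395 mol.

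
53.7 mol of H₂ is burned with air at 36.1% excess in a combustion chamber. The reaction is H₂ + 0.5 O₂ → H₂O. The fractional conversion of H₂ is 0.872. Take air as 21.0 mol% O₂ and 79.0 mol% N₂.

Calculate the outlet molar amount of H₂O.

46.8 mol

Stoichiometric O₂ = 0.5 × 53.7 = 26.85 mol; O₂ fed = 26.85 × 1.361 = 36.54 mol.
N₂ fed = 36.54 × 79/21 = 137.5 mol.
Fuel reacted = 0.872 × 53.7 → ξ = 46.83 mol.
Outlet (n = n₀ + ν ξ):
  H₂: 53.7 − 1(46.83) = 6.874
  O₂: 36.54 − 0.5(46.83) = 13.13
  N₂: 137.5 (inert)
  H₂O: 0 + 1(46.83) = 46.83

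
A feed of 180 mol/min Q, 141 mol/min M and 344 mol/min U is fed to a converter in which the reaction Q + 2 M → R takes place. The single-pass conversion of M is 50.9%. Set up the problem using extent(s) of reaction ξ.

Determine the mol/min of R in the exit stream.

35.9 mol/min

M reacted = 0.509 × 141 = 71.77 mol/min; ν_M = −2, so ξ = 71.77/2 = 35.88 mol/min.
Outlet amounts (n = n₀ + ν ξ):
  Q: 180 − 1(35.88) = 144.1
  M: 141 − 2(35.88) = 69.23
  R: 0 + 1(35.88) = 35.88
  U: 344 (inert)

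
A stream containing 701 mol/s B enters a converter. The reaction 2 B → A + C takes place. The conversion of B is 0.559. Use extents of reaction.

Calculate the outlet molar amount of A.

196 mol/s

B reacted = 0.559 × 701 = 391.9 mol/s; ν_B = −2, so ξ = 391.9/2 = 195.9 mol/s.
Outlet amounts (n = n₀ + ν ξ):
  B: 701 − 2(195.9) = 309.1
  A: 0 + 1(195.9) = 195.9
  C: 0 + 1(195.9) = 195.9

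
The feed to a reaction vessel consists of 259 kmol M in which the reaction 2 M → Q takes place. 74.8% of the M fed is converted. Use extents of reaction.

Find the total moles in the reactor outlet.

162 kmol

M reacted = 0.748 × 259 = 193.7 kmol; ν_M = −2, so ξ = 193.7/2 = 96.87 kmol.
Outlet amounts (n = n₀ + ν ξ):
  M: 259 − 2(96.87) = 65.27
  Q: 0 + 1(96.87) = 96.87
Total out = 65.27 + 96.87 = 162.1 kmol.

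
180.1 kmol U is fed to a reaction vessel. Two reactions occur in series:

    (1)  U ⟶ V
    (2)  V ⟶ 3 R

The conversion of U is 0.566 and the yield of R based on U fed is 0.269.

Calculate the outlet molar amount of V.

85.8 kmol

Conversion of U: U consumed = 1ξ₁ = 0.566 × 180.1 → ξ₁ = 101.9 kmol.
Yield of R: 3ξ₂ / 180.1 = 0.269 → ξ₂ = 16.15 kmol.
Outlet amounts (n = n₀ + Σ ν·ξ):
  U: 180.1 − 1(101.9) = 78.16
  V: 0 + 1(101.9) − 1(16.15) = 85.79
  R: 0 + 3(16.15) = 48.45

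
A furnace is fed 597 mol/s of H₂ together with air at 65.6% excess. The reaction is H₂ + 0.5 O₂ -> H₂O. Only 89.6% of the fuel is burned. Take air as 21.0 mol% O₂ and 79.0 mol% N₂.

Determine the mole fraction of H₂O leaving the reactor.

0.199

Stoichiometric O₂ = 0.5 × 597 = 298.5 mol/s; O₂ fed = 298.5 × 1.656 = 494.3 mol/s.
N₂ fed = 494.3 × 79/21 = 1860 mol/s.
Fuel reacted = 0.896 × 597 → ξ = 534.9 mol/s.
Outlet (n = n₀ + ν ξ):
  H₂: 597 − 1(534.9) = 62.09
  O₂: 494.3 − 0.5(534.9) = 226.9
  N₂: 1860 (inert)
  H₂O: 0 + 1(534.9) = 534.9
Total out = 2683 mol/s; y_H₂O = 534.9 / 2683 = 0.1993.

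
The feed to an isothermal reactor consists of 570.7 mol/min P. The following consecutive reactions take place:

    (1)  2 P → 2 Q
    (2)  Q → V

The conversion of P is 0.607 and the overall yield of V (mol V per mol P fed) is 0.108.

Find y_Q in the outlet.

Conversion of P: P consumed = 2ξ₁ = 0.607 × 570.7 → ξ₁ = 173.2 mol/min.
Yield of V: 1ξ₂ / 570.7 = 0.108 → ξ₂ = 61.64 mol/min.
Outlet amounts (n = n₀ + Σ ν·ξ):
  P: 570.7 − 2(173.2) = 224.3
  Q: 0 + 2(173.2) − 1(61.64) = 284.8
  V: 0 + 1(61.64) = 61.64
Total out = 570.7 mol/min; y_Q = 284.8 / 570.7 = 0.499.

0.499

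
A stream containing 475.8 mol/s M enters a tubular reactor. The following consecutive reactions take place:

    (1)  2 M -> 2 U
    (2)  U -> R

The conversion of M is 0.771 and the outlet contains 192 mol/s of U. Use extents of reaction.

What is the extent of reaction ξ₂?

Conversion of M: M consumed = 2ξ₁ = 0.771 × 475.8 → ξ₁ = 183.4 mol/s.
U balance: n_U = 0 + 2ξ₁ − 1ξ₂ = 192 → ξ₂ = (2·183.4 − 192)/1 = 174.8 mol/s.
Outlet amounts (n = n₀ + Σ ν·ξ):
  M: 475.8 − 2(183.4) = 109
  U: 0 + 2(183.4) − 1(174.8) = 192
  R: 0 + 1(174.8) = 174.8

ξ₂ = 175 mol/s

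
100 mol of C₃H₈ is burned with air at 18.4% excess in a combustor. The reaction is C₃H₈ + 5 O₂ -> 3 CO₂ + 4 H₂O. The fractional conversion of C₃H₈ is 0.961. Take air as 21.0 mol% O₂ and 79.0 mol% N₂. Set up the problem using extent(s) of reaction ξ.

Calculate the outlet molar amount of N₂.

2230 mol

Stoichiometric O₂ = 5 × 100 = 500 mol; O₂ fed = 500 × 1.184 = 592 mol.
N₂ fed = 592 × 79/21 = 2227 mol.
Fuel reacted = 0.961 × 100 → ξ = 96.1 mol.
Outlet (n = n₀ + ν ξ):
  C₃H₈: 100 − 1(96.1) = 3.9
  O₂: 592 − 5(96.1) = 111.5
  N₂: 2227 (inert)
  CO₂: 0 + 3(96.1) = 288.3
  H₂O: 0 + 4(96.1) = 384.4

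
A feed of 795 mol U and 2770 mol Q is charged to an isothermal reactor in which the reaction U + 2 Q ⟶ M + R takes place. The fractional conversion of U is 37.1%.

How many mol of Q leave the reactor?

U reacted = 0.371 × 795 = 294.9 mol; ν_U = −1, so ξ = 294.9/1 = 294.9 mol.
Outlet amounts (n = n₀ + ν ξ):
  U: 795 − 1(294.9) = 500.1
  Q: 2770 − 2(294.9) = 2180
  M: 0 + 1(294.9) = 294.9
  R: 0 + 1(294.9) = 294.9

2180 mol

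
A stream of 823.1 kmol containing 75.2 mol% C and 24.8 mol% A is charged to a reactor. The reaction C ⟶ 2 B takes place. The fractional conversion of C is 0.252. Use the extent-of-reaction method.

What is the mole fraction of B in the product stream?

C reacted = 0.252 × 619 = 156 kmol; ν_C = −1, so ξ = 156/1 = 156 kmol.
Outlet amounts (n = n₀ + ν ξ):
  C: 619 − 1(156) = 463
  B: 0 + 2(156) = 312
  A: 204.1 (inert)
Total out = 979.1 kmol; y_B = 312 / 979.1 = 0.3186.

0.319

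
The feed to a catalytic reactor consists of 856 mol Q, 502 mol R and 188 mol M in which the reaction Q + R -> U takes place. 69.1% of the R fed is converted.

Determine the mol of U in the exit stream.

R reacted = 0.691 × 502 = 346.9 mol; ν_R = −1, so ξ = 346.9/1 = 346.9 mol.
Outlet amounts (n = n₀ + ν ξ):
  Q: 856 − 1(346.9) = 509.1
  R: 502 − 1(346.9) = 155.1
  U: 0 + 1(346.9) = 346.9
  M: 188 (inert)

347 mol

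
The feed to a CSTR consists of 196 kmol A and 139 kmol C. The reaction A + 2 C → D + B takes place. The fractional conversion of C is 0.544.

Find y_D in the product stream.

0.127

C reacted = 0.544 × 139 = 75.62 kmol; ν_C = −2, so ξ = 75.62/2 = 37.81 kmol.
Outlet amounts (n = n₀ + ν ξ):
  A: 196 − 1(37.81) = 158.2
  C: 139 − 2(37.81) = 63.38
  D: 0 + 1(37.81) = 37.81
  B: 0 + 1(37.81) = 37.81
Total out = 297.2 kmol; y_D = 37.81 / 297.2 = 0.1272.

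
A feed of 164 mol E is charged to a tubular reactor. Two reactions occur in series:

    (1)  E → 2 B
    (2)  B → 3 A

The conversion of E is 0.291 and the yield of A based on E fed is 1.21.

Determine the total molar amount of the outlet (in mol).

344 mol

Conversion of E: E consumed = 1ξ₁ = 0.291 × 164 → ξ₁ = 47.72 mol.
Yield of A: 3ξ₂ / 164 = 1.21 → ξ₂ = 66.15 mol.
Outlet amounts (n = n₀ + Σ ν·ξ):
  E: 164 − 1(47.72) = 116.3
  B: 0 + 2(47.72) − 1(66.15) = 29.3
  A: 0 + 3(66.15) = 198.4
Total out = 116.3 + 29.3 + 198.4 = 344 mol.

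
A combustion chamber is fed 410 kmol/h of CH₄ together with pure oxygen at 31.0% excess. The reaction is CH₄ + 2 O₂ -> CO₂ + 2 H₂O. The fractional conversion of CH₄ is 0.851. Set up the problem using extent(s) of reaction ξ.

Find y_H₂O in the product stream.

0.47

Stoichiometric O₂ = 2 × 410 = 820 kmol/h; O₂ fed = 820 × 1.310 = 1074 kmol/h.
Fuel reacted = 0.851 × 410 → ξ = 348.9 kmol/h.
Outlet (n = n₀ + ν ξ):
  CH₄: 410 − 1(348.9) = 61.09
  O₂: 1074 − 2(348.9) = 376.4
  CO₂: 0 + 1(348.9) = 348.9
  H₂O: 0 + 2(348.9) = 697.8
Total out = 1484 kmol/h; y_H₂O = 697.8 / 1484 = 0.4702.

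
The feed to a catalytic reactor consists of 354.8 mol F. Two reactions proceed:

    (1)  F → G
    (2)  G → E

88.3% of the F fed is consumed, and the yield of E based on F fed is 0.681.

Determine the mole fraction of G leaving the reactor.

0.202

Conversion of F: F consumed = 1ξ₁ = 0.883 × 354.8 → ξ₁ = 313.3 mol.
Yield of E: 1ξ₂ / 354.8 = 0.681 → ξ₂ = 241.6 mol.
Outlet amounts (n = n₀ + Σ ν·ξ):
  F: 354.8 − 1(313.3) = 41.51
  G: 0 + 1(313.3) − 1(241.6) = 71.67
  E: 0 + 1(241.6) = 241.6
Total out = 354.8 mol; y_G = 71.67 / 354.8 = 0.202.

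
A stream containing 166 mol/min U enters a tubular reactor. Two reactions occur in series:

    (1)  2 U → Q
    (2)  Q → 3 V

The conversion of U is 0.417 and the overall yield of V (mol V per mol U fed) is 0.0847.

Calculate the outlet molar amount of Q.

29.9 mol/min

Conversion of U: U consumed = 2ξ₁ = 0.417 × 166 → ξ₁ = 34.61 mol/min.
Yield of V: 3ξ₂ / 166 = 0.0847 → ξ₂ = 4.687 mol/min.
Outlet amounts (n = n₀ + Σ ν·ξ):
  U: 166 − 2(34.61) = 96.78
  Q: 0 + 1(34.61) − 1(4.687) = 29.92
  V: 0 + 3(4.687) = 14.06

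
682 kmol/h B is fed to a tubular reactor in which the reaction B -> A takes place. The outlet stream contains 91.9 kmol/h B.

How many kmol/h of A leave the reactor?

590 kmol/h

For B: n = n₀ − 1ξ → 91.9 = 682 − 1ξ, giving ξ = 590.1 kmol/h.
Outlet amounts (n = n₀ + ν ξ):
  B: 682 − 1(590.1) = 91.9
  A: 0 + 1(590.1) = 590.1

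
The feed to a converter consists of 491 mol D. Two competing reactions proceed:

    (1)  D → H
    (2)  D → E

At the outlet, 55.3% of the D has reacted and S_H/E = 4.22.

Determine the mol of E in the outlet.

Conversion of D: D consumed = 0.553 × 491 = 271.5 mol = 1ξ₁ + 1ξ₂.
Selectivity: 1ξ₁ / (1ξ₂) = 4.22 → ξ₁ = 4.22 ξ₂.
Substitute: (1·4.22 + 1) ξ₂ = 271.5 → ξ₂ = 52.02 mol, ξ₁ = 219.5 mol.
Outlet amounts (n = n₀ + Σ ν·ξ):
  D: 491 − 1(219.5) − 1(52.02) = 219.5
  H: 0 + 1(219.5) = 219.5
  E: 0 + 1(52.02) = 52.02

52 mol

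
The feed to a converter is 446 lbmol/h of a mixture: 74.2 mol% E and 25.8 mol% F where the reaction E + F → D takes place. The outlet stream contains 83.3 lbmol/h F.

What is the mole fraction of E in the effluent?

For F: n = n₀ − 1ξ → 83.3 = 115.1 − 1ξ, giving ξ = 31.77 lbmol/h.
Outlet amounts (n = n₀ + ν ξ):
  E: 330.9 − 1(31.77) = 299.2
  F: 115.1 − 1(31.77) = 83.3
  D: 0 + 1(31.77) = 31.77
Total out = 414.2 lbmol/h; y_E = 299.2 / 414.2 = 0.7222.

0.722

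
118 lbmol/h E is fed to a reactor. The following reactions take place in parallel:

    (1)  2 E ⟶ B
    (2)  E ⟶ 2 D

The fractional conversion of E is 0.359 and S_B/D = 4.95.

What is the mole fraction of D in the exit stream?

0.0408

Conversion of E: E consumed = 0.359 × 118 = 42.36 lbmol/h = 2ξ₁ + 1ξ₂.
Selectivity: 1ξ₁ / (2ξ₂) = 4.95 → ξ₁ = 9.9 ξ₂.
Substitute: (2·9.9 + 1) ξ₂ = 42.36 → ξ₂ = 2.037 lbmol/h, ξ₁ = 20.16 lbmol/h.
Outlet amounts (n = n₀ + Σ ν·ξ):
  E: 118 − 2(20.16) − 1(2.037) = 75.64
  B: 0 + 1(20.16) = 20.16
  D: 0 + 2(2.037) = 4.073
Total out = 99.87 lbmol/h; y_D = 4.073 / 99.87 = 0.04078.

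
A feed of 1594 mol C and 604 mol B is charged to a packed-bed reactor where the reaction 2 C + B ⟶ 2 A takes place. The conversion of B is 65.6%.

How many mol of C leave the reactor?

802 mol

B reacted = 0.656 × 604 = 396.2 mol; ν_B = −1, so ξ = 396.2/1 = 396.2 mol.
Outlet amounts (n = n₀ + ν ξ):
  C: 1594 − 2(396.2) = 801.6
  B: 604 − 1(396.2) = 207.8
  A: 0 + 2(396.2) = 792.4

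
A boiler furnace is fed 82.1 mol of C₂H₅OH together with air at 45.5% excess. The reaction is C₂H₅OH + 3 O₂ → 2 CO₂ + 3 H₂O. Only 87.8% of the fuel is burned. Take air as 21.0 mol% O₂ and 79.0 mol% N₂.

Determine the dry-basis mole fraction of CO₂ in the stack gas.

Stoichiometric O₂ = 3 × 82.1 = 246.3 mol; O₂ fed = 246.3 × 1.455 = 358.4 mol.
N₂ fed = 358.4 × 79/21 = 1348 mol.
Fuel reacted = 0.878 × 82.1 → ξ = 72.08 mol.
Outlet (n = n₀ + ν ξ):
  C₂H₅OH: 82.1 − 1(72.08) = 10.02
  O₂: 358.4 − 3(72.08) = 142.1
  N₂: 1348 (inert)
  CO₂: 0 + 2(72.08) = 144.2
  H₂O: 0 + 3(72.08) = 216.3
Dry total = 1644 mol; y_CO₂ (dry) = 144.2 / 1644 = 0.08767.

0.0877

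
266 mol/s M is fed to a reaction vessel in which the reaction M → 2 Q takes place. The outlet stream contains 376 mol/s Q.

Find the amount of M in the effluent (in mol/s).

For Q: n = n₀ + 2ξ → 376 = 0 + 2ξ, giving ξ = 188 mol/s.
Outlet amounts (n = n₀ + ν ξ):
  M: 266 − 1(188) = 78
  Q: 0 + 2(188) = 376

78 mol/s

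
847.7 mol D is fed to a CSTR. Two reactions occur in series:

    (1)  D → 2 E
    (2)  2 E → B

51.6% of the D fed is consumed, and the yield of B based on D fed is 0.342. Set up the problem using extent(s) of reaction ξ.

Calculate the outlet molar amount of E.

Conversion of D: D consumed = 1ξ₁ = 0.516 × 847.7 → ξ₁ = 437.4 mol.
Yield of B: 1ξ₂ / 847.7 = 0.342 → ξ₂ = 289.9 mol.
Outlet amounts (n = n₀ + Σ ν·ξ):
  D: 847.7 − 1(437.4) = 410.3
  E: 0 + 2(437.4) − 2(289.9) = 295
  B: 0 + 1(289.9) = 289.9

295 mol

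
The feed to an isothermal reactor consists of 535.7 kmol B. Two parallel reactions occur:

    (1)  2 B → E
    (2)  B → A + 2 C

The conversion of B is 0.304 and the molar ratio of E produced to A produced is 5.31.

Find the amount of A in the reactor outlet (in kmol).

Conversion of B: B consumed = 0.304 × 535.7 = 162.9 kmol = 2ξ₁ + 1ξ₂.
Selectivity: 1ξ₁ / (1ξ₂) = 5.31 → ξ₁ = 5.31 ξ₂.
Substitute: (2·5.31 + 1) ξ₂ = 162.9 → ξ₂ = 14.01 kmol, ξ₁ = 74.42 kmol.
Outlet amounts (n = n₀ + Σ ν·ξ):
  B: 535.7 − 2(74.42) − 1(14.01) = 372.8
  E: 0 + 1(74.42) = 74.42
  A: 0 + 1(14.01) = 14.01
  C: 0 + 2(14.01) = 28.03

14 kmol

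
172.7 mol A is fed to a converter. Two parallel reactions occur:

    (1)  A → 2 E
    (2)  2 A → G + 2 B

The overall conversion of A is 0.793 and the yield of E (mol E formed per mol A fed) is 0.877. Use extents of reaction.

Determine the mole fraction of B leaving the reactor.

0.219

Yield of E: 2ξ₁ / 172.7 = 0.877 → ξ₁ = 75.73 mol.
Conversion of A: 1ξ₁ + 2ξ₂ = 0.793 × 172.7 = 137 → ξ₂ = 30.61 mol.
Outlet amounts (n = n₀ + Σ ν·ξ):
  A: 172.7 − 1(75.73) − 2(30.61) = 35.75
  E: 0 + 2(75.73) = 151.5
  G: 0 + 1(30.61) = 30.61
  B: 0 + 2(30.61) = 61.22
Total out = 279 mol; y_B = 61.22 / 279 = 0.2194.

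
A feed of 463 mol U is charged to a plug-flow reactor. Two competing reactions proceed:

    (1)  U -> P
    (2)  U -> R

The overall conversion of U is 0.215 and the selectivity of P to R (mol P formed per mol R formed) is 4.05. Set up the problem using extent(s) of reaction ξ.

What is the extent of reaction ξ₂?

Conversion of U: U consumed = 0.215 × 463 = 99.55 mol = 1ξ₁ + 1ξ₂.
Selectivity: 1ξ₁ / (1ξ₂) = 4.05 → ξ₁ = 4.05 ξ₂.
Substitute: (1·4.05 + 1) ξ₂ = 99.55 → ξ₂ = 19.71 mol, ξ₁ = 79.83 mol.
Outlet amounts (n = n₀ + Σ ν·ξ):
  U: 463 − 1(79.83) − 1(19.71) = 363.5
  P: 0 + 1(79.83) = 79.83
  R: 0 + 1(19.71) = 19.71

ξ₂ = 19.7 mol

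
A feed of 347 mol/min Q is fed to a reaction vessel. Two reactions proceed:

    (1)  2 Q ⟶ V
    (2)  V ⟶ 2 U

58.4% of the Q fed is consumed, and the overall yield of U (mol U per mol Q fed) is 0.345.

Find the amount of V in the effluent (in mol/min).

Conversion of Q: Q consumed = 2ξ₁ = 0.584 × 347 → ξ₁ = 101.3 mol/min.
Yield of U: 2ξ₂ / 347 = 0.345 → ξ₂ = 59.86 mol/min.
Outlet amounts (n = n₀ + Σ ν·ξ):
  Q: 347 − 2(101.3) = 144.4
  V: 0 + 1(101.3) − 1(59.86) = 41.47
  U: 0 + 2(59.86) = 119.7

41.5 mol/min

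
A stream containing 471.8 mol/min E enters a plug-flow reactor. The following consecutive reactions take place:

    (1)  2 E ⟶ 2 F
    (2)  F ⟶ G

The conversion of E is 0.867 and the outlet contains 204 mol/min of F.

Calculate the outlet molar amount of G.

Conversion of E: E consumed = 2ξ₁ = 0.867 × 471.8 → ξ₁ = 204.5 mol/min.
F balance: n_F = 0 + 2ξ₁ − 1ξ₂ = 204 → ξ₂ = (2·204.5 − 204)/1 = 205.1 mol/min.
Outlet amounts (n = n₀ + Σ ν·ξ):
  E: 471.8 − 2(204.5) = 62.75
  F: 0 + 2(204.5) − 1(205.1) = 204
  G: 0 + 1(205.1) = 205.1

205 mol/min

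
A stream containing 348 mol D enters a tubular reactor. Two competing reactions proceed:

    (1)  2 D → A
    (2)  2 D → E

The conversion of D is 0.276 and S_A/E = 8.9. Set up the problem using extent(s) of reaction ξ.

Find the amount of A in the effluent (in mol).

43.2 mol

Conversion of D: D consumed = 0.276 × 348 = 96.05 mol = 2ξ₁ + 2ξ₂.
Selectivity: 1ξ₁ / (1ξ₂) = 8.9 → ξ₁ = 8.9 ξ₂.
Substitute: (2·8.9 + 2) ξ₂ = 96.05 → ξ₂ = 4.851 mol, ξ₁ = 43.17 mol.
Outlet amounts (n = n₀ + Σ ν·ξ):
  D: 348 − 2(43.17) − 2(4.851) = 252
  A: 0 + 1(43.17) = 43.17
  E: 0 + 1(4.851) = 4.851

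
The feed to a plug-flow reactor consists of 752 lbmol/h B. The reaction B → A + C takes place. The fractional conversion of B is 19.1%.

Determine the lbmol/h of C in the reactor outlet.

144 lbmol/h

B reacted = 0.191 × 752 = 143.6 lbmol/h; ν_B = −1, so ξ = 143.6/1 = 143.6 lbmol/h.
Outlet amounts (n = n₀ + ν ξ):
  B: 752 − 1(143.6) = 608.4
  A: 0 + 1(143.6) = 143.6
  C: 0 + 1(143.6) = 143.6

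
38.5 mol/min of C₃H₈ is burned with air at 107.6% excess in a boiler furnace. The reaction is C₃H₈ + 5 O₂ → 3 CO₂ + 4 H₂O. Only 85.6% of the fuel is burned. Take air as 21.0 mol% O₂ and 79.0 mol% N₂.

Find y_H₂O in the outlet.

0.0668

Stoichiometric O₂ = 5 × 38.5 = 192.5 mol/min; O₂ fed = 192.5 × 2.076 = 399.6 mol/min.
N₂ fed = 399.6 × 79/21 = 1503 mol/min.
Fuel reacted = 0.856 × 38.5 → ξ = 32.96 mol/min.
Outlet (n = n₀ + ν ξ):
  C₃H₈: 38.5 − 1(32.96) = 5.544
  O₂: 399.6 − 5(32.96) = 234.8
  N₂: 1503 (inert)
  CO₂: 0 + 3(32.96) = 98.87
  H₂O: 0 + 4(32.96) = 131.8
Total out = 1974 mol/min; y_H₂O = 131.8 / 1974 = 0.06676.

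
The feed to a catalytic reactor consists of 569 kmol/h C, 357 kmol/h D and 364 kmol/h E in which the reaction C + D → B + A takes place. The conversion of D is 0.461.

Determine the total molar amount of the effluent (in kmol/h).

D reacted = 0.461 × 357 = 164.6 kmol/h; ν_D = −1, so ξ = 164.6/1 = 164.6 kmol/h.
Outlet amounts (n = n₀ + ν ξ):
  C: 569 − 1(164.6) = 404.4
  D: 357 − 1(164.6) = 192.4
  B: 0 + 1(164.6) = 164.6
  A: 0 + 1(164.6) = 164.6
  E: 364 (inert)
Total out = 404.4 + 192.4 + 164.6 + 164.6 + 364 = 1290 kmol/h.

1290 kmol/h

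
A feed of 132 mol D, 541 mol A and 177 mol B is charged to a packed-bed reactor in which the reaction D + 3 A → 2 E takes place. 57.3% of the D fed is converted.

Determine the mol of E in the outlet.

151 mol

D reacted = 0.573 × 132 = 75.64 mol; ν_D = −1, so ξ = 75.64/1 = 75.64 mol.
Outlet amounts (n = n₀ + ν ξ):
  D: 132 − 1(75.64) = 56.36
  A: 541 − 3(75.64) = 314.1
  E: 0 + 2(75.64) = 151.3
  B: 177 (inert)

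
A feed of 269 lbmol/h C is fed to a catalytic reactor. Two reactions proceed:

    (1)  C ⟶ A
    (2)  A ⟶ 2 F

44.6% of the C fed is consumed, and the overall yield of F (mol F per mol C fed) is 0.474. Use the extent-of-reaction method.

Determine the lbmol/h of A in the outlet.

56.2 lbmol/h

Conversion of C: C consumed = 1ξ₁ = 0.446 × 269 → ξ₁ = 120 lbmol/h.
Yield of F: 2ξ₂ / 269 = 0.474 → ξ₂ = 63.75 lbmol/h.
Outlet amounts (n = n₀ + Σ ν·ξ):
  C: 269 − 1(120) = 149
  A: 0 + 1(120) − 1(63.75) = 56.22
  F: 0 + 2(63.75) = 127.5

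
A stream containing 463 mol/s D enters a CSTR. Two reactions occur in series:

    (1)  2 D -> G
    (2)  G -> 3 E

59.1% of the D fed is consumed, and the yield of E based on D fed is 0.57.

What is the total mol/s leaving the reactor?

Conversion of D: D consumed = 2ξ₁ = 0.591 × 463 → ξ₁ = 136.8 mol/s.
Yield of E: 3ξ₂ / 463 = 0.57 → ξ₂ = 87.97 mol/s.
Outlet amounts (n = n₀ + Σ ν·ξ):
  D: 463 − 2(136.8) = 189.4
  G: 0 + 1(136.8) − 1(87.97) = 48.85
  E: 0 + 3(87.97) = 263.9
Total out = 189.4 + 48.85 + 263.9 = 502.1 mol/s.

502 mol/s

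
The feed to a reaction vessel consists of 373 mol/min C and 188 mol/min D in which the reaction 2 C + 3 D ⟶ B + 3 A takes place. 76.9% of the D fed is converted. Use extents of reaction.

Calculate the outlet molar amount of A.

145 mol/min

D reacted = 0.769 × 188 = 144.6 mol/min; ν_D = −3, so ξ = 144.6/3 = 48.19 mol/min.
Outlet amounts (n = n₀ + ν ξ):
  C: 373 − 2(48.19) = 276.6
  D: 188 − 3(48.19) = 43.43
  B: 0 + 1(48.19) = 48.19
  A: 0 + 3(48.19) = 144.6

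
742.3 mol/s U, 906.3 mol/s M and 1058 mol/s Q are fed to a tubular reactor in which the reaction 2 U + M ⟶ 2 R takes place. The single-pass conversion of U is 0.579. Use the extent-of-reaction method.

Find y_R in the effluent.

0.172

U reacted = 0.579 × 742.3 = 429.8 mol/s; ν_U = −2, so ξ = 429.8/2 = 214.9 mol/s.
Outlet amounts (n = n₀ + ν ξ):
  U: 742.3 − 2(214.9) = 312.5
  M: 906.3 − 1(214.9) = 691.4
  R: 0 + 2(214.9) = 429.8
  Q: 1058 (inert)
Total out = 2492 mol/s; y_R = 429.8 / 2492 = 0.1725.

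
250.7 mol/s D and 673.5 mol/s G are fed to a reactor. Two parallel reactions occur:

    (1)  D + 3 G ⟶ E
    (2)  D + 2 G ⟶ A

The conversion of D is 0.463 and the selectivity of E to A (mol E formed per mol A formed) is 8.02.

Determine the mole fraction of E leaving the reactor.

0.175

Conversion of D: D consumed = 0.463 × 250.7 = 116.1 mol/s = 1ξ₁ + 1ξ₂.
Selectivity: 1ξ₁ / (1ξ₂) = 8.02 → ξ₁ = 8.02 ξ₂.
Substitute: (1·8.02 + 1) ξ₂ = 116.1 → ξ₂ = 12.87 mol/s, ξ₁ = 103.2 mol/s.
Outlet amounts (n = n₀ + Σ ν·ξ):
  D: 250.7 − 1(103.2) − 1(12.87) = 134.6
  G: 673.5 − 3(103.2) − 2(12.87) = 338.1
  E: 0 + 1(103.2) = 103.2
  A: 0 + 1(12.87) = 12.87
Total out = 588.8 mol/s; y_E = 103.2 / 588.8 = 0.1753.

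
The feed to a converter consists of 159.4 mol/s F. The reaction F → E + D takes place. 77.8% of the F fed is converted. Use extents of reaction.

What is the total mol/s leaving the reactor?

F reacted = 0.778 × 159.4 = 124 mol/s; ν_F = −1, so ξ = 124/1 = 124 mol/s.
Outlet amounts (n = n₀ + ν ξ):
  F: 159.4 − 1(124) = 35.39
  E: 0 + 1(124) = 124
  D: 0 + 1(124) = 124
Total out = 35.39 + 124 + 124 = 283.4 mol/s.

283 mol/s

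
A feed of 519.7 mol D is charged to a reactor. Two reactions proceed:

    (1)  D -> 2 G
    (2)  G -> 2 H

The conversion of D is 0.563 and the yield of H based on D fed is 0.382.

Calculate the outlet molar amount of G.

Conversion of D: D consumed = 1ξ₁ = 0.563 × 519.7 → ξ₁ = 292.6 mol.
Yield of H: 2ξ₂ / 519.7 = 0.382 → ξ₂ = 99.26 mol.
Outlet amounts (n = n₀ + Σ ν·ξ):
  D: 519.7 − 1(292.6) = 227.1
  G: 0 + 2(292.6) − 1(99.26) = 485.9
  H: 0 + 2(99.26) = 198.5

486 mol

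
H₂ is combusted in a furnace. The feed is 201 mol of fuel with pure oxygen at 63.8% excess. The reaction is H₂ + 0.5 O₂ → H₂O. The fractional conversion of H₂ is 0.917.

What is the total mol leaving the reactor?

273 mol

Stoichiometric O₂ = 0.5 × 201 = 100.5 mol; O₂ fed = 100.5 × 1.638 = 164.6 mol.
Fuel reacted = 0.917 × 201 → ξ = 184.3 mol.
Outlet (n = n₀ + ν ξ):
  H₂: 201 − 1(184.3) = 16.68
  O₂: 164.6 − 0.5(184.3) = 72.46
  H₂O: 0 + 1(184.3) = 184.3
Total out = 16.68 + 72.46 + 184.3 = 273.5 mol.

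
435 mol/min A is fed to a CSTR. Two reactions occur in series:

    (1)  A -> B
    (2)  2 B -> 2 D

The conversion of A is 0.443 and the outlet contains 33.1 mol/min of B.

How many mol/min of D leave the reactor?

Conversion of A: A consumed = 1ξ₁ = 0.443 × 435 → ξ₁ = 192.7 mol/min.
B balance: n_B = 0 + 1ξ₁ − 2ξ₂ = 33.1 → ξ₂ = (1·192.7 − 33.1)/2 = 79.8 mol/min.
Outlet amounts (n = n₀ + Σ ν·ξ):
  A: 435 − 1(192.7) = 242.3
  B: 0 + 1(192.7) − 2(79.8) = 33.1
  D: 0 + 2(79.8) = 159.6

160 mol/min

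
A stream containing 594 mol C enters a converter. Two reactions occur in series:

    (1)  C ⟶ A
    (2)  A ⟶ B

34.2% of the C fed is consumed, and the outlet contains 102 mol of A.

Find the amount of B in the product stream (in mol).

Conversion of C: C consumed = 1ξ₁ = 0.342 × 594 → ξ₁ = 203.1 mol.
A balance: n_A = 0 + 1ξ₁ − 1ξ₂ = 102 → ξ₂ = (1·203.1 − 102)/1 = 101.1 mol.
Outlet amounts (n = n₀ + Σ ν·ξ):
  C: 594 − 1(203.1) = 390.9
  A: 0 + 1(203.1) − 1(101.1) = 102
  B: 0 + 1(101.1) = 101.1

101 mol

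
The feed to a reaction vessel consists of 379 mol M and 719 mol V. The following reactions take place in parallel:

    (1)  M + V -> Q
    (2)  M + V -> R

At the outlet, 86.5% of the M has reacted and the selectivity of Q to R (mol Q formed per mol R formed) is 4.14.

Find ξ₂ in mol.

ξ₂ = 63.8 mol

Conversion of M: M consumed = 0.865 × 379 = 327.8 mol = 1ξ₁ + 1ξ₂.
Selectivity: 1ξ₁ / (1ξ₂) = 4.14 → ξ₁ = 4.14 ξ₂.
Substitute: (1·4.14 + 1) ξ₂ = 327.8 → ξ₂ = 63.78 mol, ξ₁ = 264.1 mol.
Outlet amounts (n = n₀ + Σ ν·ξ):
  M: 379 − 1(264.1) − 1(63.78) = 51.17
  V: 719 − 1(264.1) − 1(63.78) = 391.2
  Q: 0 + 1(264.1) = 264.1
  R: 0 + 1(63.78) = 63.78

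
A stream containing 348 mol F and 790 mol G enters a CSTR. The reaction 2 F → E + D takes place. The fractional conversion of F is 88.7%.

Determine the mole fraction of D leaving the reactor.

F reacted = 0.887 × 348 = 308.7 mol; ν_F = −2, so ξ = 308.7/2 = 154.3 mol.
Outlet amounts (n = n₀ + ν ξ):
  F: 348 − 2(154.3) = 39.32
  E: 0 + 1(154.3) = 154.3
  D: 0 + 1(154.3) = 154.3
  G: 790 (inert)
Total out = 1138 mol; y_D = 154.3 / 1138 = 0.1356.

0.136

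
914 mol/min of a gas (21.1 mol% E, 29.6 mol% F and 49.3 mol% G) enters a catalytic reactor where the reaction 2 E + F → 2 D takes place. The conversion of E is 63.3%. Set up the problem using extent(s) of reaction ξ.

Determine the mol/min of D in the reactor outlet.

E reacted = 0.633 × 192.9 = 122.1 mol/min; ν_E = −2, so ξ = 122.1/2 = 61.04 mol/min.
Outlet amounts (n = n₀ + ν ξ):
  E: 192.9 − 2(61.04) = 70.78
  F: 270.5 − 1(61.04) = 209.5
  D: 0 + 2(61.04) = 122.1
  G: 450.6 (inert)

122 mol/min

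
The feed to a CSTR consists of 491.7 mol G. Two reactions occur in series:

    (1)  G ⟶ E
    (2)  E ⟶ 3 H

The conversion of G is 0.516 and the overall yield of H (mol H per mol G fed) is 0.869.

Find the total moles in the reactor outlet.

Conversion of G: G consumed = 1ξ₁ = 0.516 × 491.7 → ξ₁ = 253.7 mol.
Yield of H: 3ξ₂ / 491.7 = 0.869 → ξ₂ = 142.4 mol.
Outlet amounts (n = n₀ + Σ ν·ξ):
  G: 491.7 − 1(253.7) = 238
  E: 0 + 1(253.7) − 1(142.4) = 111.3
  H: 0 + 3(142.4) = 427.3
Total out = 238 + 111.3 + 427.3 = 776.6 mol.

777 mol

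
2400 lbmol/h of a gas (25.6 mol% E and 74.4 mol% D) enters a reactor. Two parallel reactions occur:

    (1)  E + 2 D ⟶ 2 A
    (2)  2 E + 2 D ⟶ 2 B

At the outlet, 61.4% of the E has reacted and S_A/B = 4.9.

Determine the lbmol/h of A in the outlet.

536 lbmol/h

Conversion of E: E consumed = 0.614 × 614.4 = 377.2 lbmol/h = 1ξ₁ + 2ξ₂.
Selectivity: 2ξ₁ / (2ξ₂) = 4.9 → ξ₁ = 4.9 ξ₂.
Substitute: (1·4.9 + 2) ξ₂ = 377.2 → ξ₂ = 54.67 lbmol/h, ξ₁ = 267.9 lbmol/h.
Outlet amounts (n = n₀ + Σ ν·ξ):
  E: 614.4 − 1(267.9) − 2(54.67) = 237.2
  D: 1786 − 2(267.9) − 2(54.67) = 1140
  A: 0 + 2(267.9) = 535.8
  B: 0 + 2(54.67) = 109.3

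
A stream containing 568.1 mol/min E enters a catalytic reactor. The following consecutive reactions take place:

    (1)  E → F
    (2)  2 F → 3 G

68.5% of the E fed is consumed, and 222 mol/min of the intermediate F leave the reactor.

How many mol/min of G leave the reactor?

251 mol/min

Conversion of E: E consumed = 1ξ₁ = 0.685 × 568.1 → ξ₁ = 389.1 mol/min.
F balance: n_F = 0 + 1ξ₁ − 2ξ₂ = 222 → ξ₂ = (1·389.1 − 222)/2 = 83.57 mol/min.
Outlet amounts (n = n₀ + Σ ν·ξ):
  E: 568.1 − 1(389.1) = 179
  F: 0 + 1(389.1) − 2(83.57) = 222
  G: 0 + 3(83.57) = 250.7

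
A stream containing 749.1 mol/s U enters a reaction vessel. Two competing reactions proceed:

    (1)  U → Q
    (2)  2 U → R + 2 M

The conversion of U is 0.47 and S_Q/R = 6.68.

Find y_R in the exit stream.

Conversion of U: U consumed = 0.47 × 749.1 = 352.1 mol/s = 1ξ₁ + 2ξ₂.
Selectivity: 1ξ₁ / (1ξ₂) = 6.68 → ξ₁ = 6.68 ξ₂.
Substitute: (1·6.68 + 2) ξ₂ = 352.1 → ξ₂ = 40.56 mol/s, ξ₁ = 271 mol/s.
Outlet amounts (n = n₀ + Σ ν·ξ):
  U: 749.1 − 1(271) − 2(40.56) = 397
  Q: 0 + 1(271) = 271
  R: 0 + 1(40.56) = 40.56
  M: 0 + 2(40.56) = 81.12
Total out = 789.7 mol/s; y_R = 40.56 / 789.7 = 0.05137.

0.0514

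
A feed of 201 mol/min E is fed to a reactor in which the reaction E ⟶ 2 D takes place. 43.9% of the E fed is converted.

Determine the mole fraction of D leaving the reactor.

0.61

E reacted = 0.439 × 201 = 88.24 mol/min; ν_E = −1, so ξ = 88.24/1 = 88.24 mol/min.
Outlet amounts (n = n₀ + ν ξ):
  E: 201 − 1(88.24) = 112.8
  D: 0 + 2(88.24) = 176.5
Total out = 289.2 mol/min; y_D = 176.5 / 289.2 = 0.6101.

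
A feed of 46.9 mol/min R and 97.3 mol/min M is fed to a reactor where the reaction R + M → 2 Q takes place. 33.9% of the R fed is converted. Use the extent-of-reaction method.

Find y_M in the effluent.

0.565

R reacted = 0.339 × 46.9 = 15.9 mol/min; ν_R = −1, so ξ = 15.9/1 = 15.9 mol/min.
Outlet amounts (n = n₀ + ν ξ):
  R: 46.9 − 1(15.9) = 31
  M: 97.3 − 1(15.9) = 81.4
  Q: 0 + 2(15.9) = 31.8
Total out = 144.2 mol/min; y_M = 81.4 / 144.2 = 0.5645.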